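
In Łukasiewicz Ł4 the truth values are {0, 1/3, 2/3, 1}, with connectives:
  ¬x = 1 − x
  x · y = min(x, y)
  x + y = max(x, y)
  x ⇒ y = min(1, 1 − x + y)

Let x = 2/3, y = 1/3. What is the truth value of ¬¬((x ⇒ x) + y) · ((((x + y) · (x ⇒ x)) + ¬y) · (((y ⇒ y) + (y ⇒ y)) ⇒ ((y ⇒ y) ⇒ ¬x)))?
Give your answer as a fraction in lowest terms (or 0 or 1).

1/3

x ⇒ x = 2/3 ⇒ 2/3 = 1
(x ⇒ x) + y = 1 + 1/3 = 1
¬((x ⇒ x) + y) = ¬1 = 0
¬¬((x ⇒ x) + y) = ¬0 = 1
x + y = 2/3 + 1/3 = 2/3
x ⇒ x = 2/3 ⇒ 2/3 = 1
(x + y) · (x ⇒ x) = 2/3 · 1 = 2/3
¬y = ¬1/3 = 2/3
((x + y) · (x ⇒ x)) + ¬y = 2/3 + 2/3 = 2/3
y ⇒ y = 1/3 ⇒ 1/3 = 1
y ⇒ y = 1/3 ⇒ 1/3 = 1
(y ⇒ y) + (y ⇒ y) = 1 + 1 = 1
y ⇒ y = 1/3 ⇒ 1/3 = 1
¬x = ¬2/3 = 1/3
(y ⇒ y) ⇒ ¬x = 1 ⇒ 1/3 = 1/3
((y ⇒ y) + (y ⇒ y)) ⇒ ((y ⇒ y) ⇒ ¬x) = 1 ⇒ 1/3 = 1/3
(((x + y) · (x ⇒ x)) + ¬y) · (((y ⇒ y) + (y ⇒ y)) ⇒ ((y ⇒ y) ⇒ ¬x)) = 2/3 · 1/3 = 1/3
¬¬((x ⇒ x) + y) · ((((x + y) · (x ⇒ x)) + ¬y) · (((y ⇒ y) + (y ⇒ y)) ⇒ ((y ⇒ y) ⇒ ¬x))) = 1 · 1/3 = 1/3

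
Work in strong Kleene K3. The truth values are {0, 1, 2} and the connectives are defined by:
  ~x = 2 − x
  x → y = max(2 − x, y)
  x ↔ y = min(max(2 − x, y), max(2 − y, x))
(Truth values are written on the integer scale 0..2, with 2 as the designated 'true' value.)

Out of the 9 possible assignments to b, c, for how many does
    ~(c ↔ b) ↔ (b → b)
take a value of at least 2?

b = 0, c = 0 ↦ 0  <
b = 0, c = 1 ↦ 1  <
b = 0, c = 2 ↦ 2  ≥
b = 1, c = 0 ↦ 1  <
b = 1, c = 1 ↦ 1  <
b = 1, c = 2 ↦ 1  <
b = 2, c = 0 ↦ 2  ≥
b = 2, c = 1 ↦ 1  <
b = 2, c = 2 ↦ 0  <
So 2 of the 9 assignments meet the threshold.

2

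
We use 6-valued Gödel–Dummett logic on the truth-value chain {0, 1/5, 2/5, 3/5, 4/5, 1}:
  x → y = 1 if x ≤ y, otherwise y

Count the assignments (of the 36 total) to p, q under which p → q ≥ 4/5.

value 1: 21 assignments (counts)
value 4/5: 1 assignment (counts)
value 3/5: 2 assignments
value 2/5: 3 assignments
value 1/5: 4 assignments
value 0: 5 assignments
So 22 of the 36 assignments meet the threshold.

22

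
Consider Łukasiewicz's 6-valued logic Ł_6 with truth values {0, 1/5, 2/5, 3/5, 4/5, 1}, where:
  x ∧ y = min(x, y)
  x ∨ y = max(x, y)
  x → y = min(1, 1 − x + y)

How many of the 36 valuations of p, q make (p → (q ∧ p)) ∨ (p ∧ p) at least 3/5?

36

value 1: 26 assignments (counts)
value 4/5: 7 assignments (counts)
value 3/5: 3 assignments (counts)
So 36 of the 36 assignments meet the threshold.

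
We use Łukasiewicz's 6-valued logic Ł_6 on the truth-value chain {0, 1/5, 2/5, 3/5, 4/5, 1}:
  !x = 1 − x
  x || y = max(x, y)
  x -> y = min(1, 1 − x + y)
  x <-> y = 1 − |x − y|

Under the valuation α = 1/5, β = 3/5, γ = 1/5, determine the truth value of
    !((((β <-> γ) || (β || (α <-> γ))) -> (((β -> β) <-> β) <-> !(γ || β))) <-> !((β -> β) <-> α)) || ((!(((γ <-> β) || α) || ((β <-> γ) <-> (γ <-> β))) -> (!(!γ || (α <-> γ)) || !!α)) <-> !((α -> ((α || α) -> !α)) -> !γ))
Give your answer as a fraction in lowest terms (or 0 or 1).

β <-> γ = 3/5 <-> 1/5 = 3/5
α <-> γ = 1/5 <-> 1/5 = 1
β || (α <-> γ) = 3/5 || 1 = 1
(β <-> γ) || (β || (α <-> γ)) = 3/5 || 1 = 1
β -> β = 3/5 -> 3/5 = 1
(β -> β) <-> β = 1 <-> 3/5 = 3/5
γ || β = 1/5 || 3/5 = 3/5
!(γ || β) = !3/5 = 2/5
((β -> β) <-> β) <-> !(γ || β) = 3/5 <-> 2/5 = 4/5
((β <-> γ) || (β || (α <-> γ))) -> (((β -> β) <-> β) <-> !(γ || β)) = 1 -> 4/5 = 4/5
β -> β = 3/5 -> 3/5 = 1
(β -> β) <-> α = 1 <-> 1/5 = 1/5
!((β -> β) <-> α) = !1/5 = 4/5
(((β <-> γ) || (β || (α <-> γ))) -> (((β -> β) <-> β) <-> !(γ || β))) <-> !((β -> β) <-> α) = 4/5 <-> 4/5 = 1
!((((β <-> γ) || (β || (α <-> γ))) -> (((β -> β) <-> β) <-> !(γ || β))) <-> !((β -> β) <-> α)) = !1 = 0
γ <-> β = 1/5 <-> 3/5 = 3/5
(γ <-> β) || α = 3/5 || 1/5 = 3/5
β <-> γ = 3/5 <-> 1/5 = 3/5
γ <-> β = 1/5 <-> 3/5 = 3/5
(β <-> γ) <-> (γ <-> β) = 3/5 <-> 3/5 = 1
((γ <-> β) || α) || ((β <-> γ) <-> (γ <-> β)) = 3/5 || 1 = 1
!(((γ <-> β) || α) || ((β <-> γ) <-> (γ <-> β))) = !1 = 0
!γ = !1/5 = 4/5
α <-> γ = 1/5 <-> 1/5 = 1
!γ || (α <-> γ) = 4/5 || 1 = 1
!(!γ || (α <-> γ)) = !1 = 0
!α = !1/5 = 4/5
!!α = !4/5 = 1/5
!(!γ || (α <-> γ)) || !!α = 0 || 1/5 = 1/5
!(((γ <-> β) || α) || ((β <-> γ) <-> (γ <-> β))) -> (!(!γ || (α <-> γ)) || !!α) = 0 -> 1/5 = 1
α || α = 1/5 || 1/5 = 1/5
!α = !1/5 = 4/5
(α || α) -> !α = 1/5 -> 4/5 = 1
α -> ((α || α) -> !α) = 1/5 -> 1 = 1
!γ = !1/5 = 4/5
(α -> ((α || α) -> !α)) -> !γ = 1 -> 4/5 = 4/5
!((α -> ((α || α) -> !α)) -> !γ) = !4/5 = 1/5
(!(((γ <-> β) || α) || ((β <-> γ) <-> (γ <-> β))) -> (!(!γ || (α <-> γ)) || !!α)) <-> !((α -> ((α || α) -> !α)) -> !γ) = 1 <-> 1/5 = 1/5
!((((β <-> γ) || (β || (α <-> γ))) -> (((β -> β) <-> β) <-> !(γ || β))) <-> !((β -> β) <-> α)) || ((!(((γ <-> β) || α) || ((β <-> γ) <-> (γ <-> β))) -> (!(!γ || (α <-> γ)) || !!α)) <-> !((α -> ((α || α) -> !α)) -> !γ)) = 0 || 1/5 = 1/5

1/5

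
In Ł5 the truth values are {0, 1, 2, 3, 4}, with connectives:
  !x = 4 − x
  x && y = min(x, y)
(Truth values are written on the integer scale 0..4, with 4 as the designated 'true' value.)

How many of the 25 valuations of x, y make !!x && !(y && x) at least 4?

1

value 4: 1 assignment (counts)
value 3: 3 assignments
value 2: 7 assignments
value 1: 8 assignments
value 0: 6 assignments
So 1 of the 25 assignments meets the threshold.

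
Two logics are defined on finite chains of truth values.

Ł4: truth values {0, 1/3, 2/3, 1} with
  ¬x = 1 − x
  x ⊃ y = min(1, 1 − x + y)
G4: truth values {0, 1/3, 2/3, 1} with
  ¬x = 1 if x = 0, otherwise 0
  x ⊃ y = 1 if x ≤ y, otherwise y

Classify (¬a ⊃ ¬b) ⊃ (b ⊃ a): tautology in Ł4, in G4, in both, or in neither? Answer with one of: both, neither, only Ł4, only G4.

only Ł4

In Ł4: every assignment gives 1 — tautology.
In G4: at a = 1/3, b = 2/3 the value is 1/3 — not a tautology.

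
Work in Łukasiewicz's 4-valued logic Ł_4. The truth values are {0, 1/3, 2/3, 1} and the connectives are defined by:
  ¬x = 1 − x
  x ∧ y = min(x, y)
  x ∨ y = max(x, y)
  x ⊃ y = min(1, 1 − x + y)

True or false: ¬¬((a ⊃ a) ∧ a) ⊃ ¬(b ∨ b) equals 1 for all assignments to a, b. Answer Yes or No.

No

Counterexample: take a = 1/3, b = 1.
a ⊃ a = 1/3 ⊃ 1/3 = 1
(a ⊃ a) ∧ a = 1 ∧ 1/3 = 1/3
¬((a ⊃ a) ∧ a) = ¬1/3 = 2/3
¬¬((a ⊃ a) ∧ a) = ¬2/3 = 1/3
b ∨ b = 1 ∨ 1 = 1
¬(b ∨ b) = ¬1 = 0
¬¬((a ⊃ a) ∧ a) ⊃ ¬(b ∨ b) = 1/3 ⊃ 0 = 2/3
This gives 2/3 ≠ 1.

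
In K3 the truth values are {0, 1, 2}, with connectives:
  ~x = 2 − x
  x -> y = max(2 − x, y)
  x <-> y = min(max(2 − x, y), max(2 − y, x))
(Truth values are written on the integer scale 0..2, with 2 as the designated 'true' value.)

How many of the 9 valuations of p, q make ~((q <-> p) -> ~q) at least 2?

p = 0, q = 0 ↦ 0  <
p = 0, q = 1 ↦ 1  <
p = 0, q = 2 ↦ 0  <
p = 1, q = 0 ↦ 0  <
p = 1, q = 1 ↦ 1  <
p = 1, q = 2 ↦ 1  <
p = 2, q = 0 ↦ 0  <
p = 2, q = 1 ↦ 1  <
p = 2, q = 2 ↦ 2  ≥
So 1 of the 9 assignments meets the threshold.

1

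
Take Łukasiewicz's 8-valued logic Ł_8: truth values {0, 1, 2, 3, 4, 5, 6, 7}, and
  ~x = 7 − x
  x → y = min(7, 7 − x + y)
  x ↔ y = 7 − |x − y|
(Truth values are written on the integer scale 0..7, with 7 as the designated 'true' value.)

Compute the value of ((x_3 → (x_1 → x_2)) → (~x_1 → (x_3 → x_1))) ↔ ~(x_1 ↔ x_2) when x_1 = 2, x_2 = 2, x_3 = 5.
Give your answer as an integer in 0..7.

1

x_1 → x_2 = 2 → 2 = 7
x_3 → (x_1 → x_2) = 5 → 7 = 7
~x_1 = ~2 = 5
x_3 → x_1 = 5 → 2 = 4
~x_1 → (x_3 → x_1) = 5 → 4 = 6
(x_3 → (x_1 → x_2)) → (~x_1 → (x_3 → x_1)) = 7 → 6 = 6
x_1 ↔ x_2 = 2 ↔ 2 = 7
~(x_1 ↔ x_2) = ~7 = 0
((x_3 → (x_1 → x_2)) → (~x_1 → (x_3 → x_1))) ↔ ~(x_1 ↔ x_2) = 6 ↔ 0 = 1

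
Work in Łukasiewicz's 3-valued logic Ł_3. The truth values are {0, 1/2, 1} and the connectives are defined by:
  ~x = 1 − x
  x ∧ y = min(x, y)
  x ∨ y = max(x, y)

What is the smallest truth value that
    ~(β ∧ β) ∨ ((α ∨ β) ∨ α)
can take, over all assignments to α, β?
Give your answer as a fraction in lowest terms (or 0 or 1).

1/2

Take α = 0, β = 1/2:
β ∧ β = 1/2 ∧ 1/2 = 1/2
~(β ∧ β) = ~1/2 = 1/2
α ∨ β = 0 ∨ 1/2 = 1/2
(α ∨ β) ∨ α = 1/2 ∨ 0 = 1/2
~(β ∧ β) ∨ ((α ∨ β) ∨ α) = 1/2 ∨ 1/2 = 1/2
No assignment yields a value below 1/2, so this is the minimum.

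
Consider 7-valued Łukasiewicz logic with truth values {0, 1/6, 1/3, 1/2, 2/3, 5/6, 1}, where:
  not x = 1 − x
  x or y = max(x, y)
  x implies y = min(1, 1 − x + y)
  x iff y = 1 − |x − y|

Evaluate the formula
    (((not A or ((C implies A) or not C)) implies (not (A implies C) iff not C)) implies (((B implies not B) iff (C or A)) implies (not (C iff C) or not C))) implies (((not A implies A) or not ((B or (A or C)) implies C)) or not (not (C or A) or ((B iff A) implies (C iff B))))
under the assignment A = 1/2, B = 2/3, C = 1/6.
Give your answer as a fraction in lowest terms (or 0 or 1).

1

not A = not 1/2 = 1/2
C implies A = 1/6 implies 1/2 = 1
not C = not 1/6 = 5/6
(C implies A) or not C = 1 or 5/6 = 1
not A or ((C implies A) or not C) = 1/2 or 1 = 1
A implies C = 1/2 implies 1/6 = 2/3
not (A implies C) = not 2/3 = 1/3
not C = not 1/6 = 5/6
not (A implies C) iff not C = 1/3 iff 5/6 = 1/2
(not A or ((C implies A) or not C)) implies (not (A implies C) iff not C) = 1 implies 1/2 = 1/2
not B = not 2/3 = 1/3
B implies not B = 2/3 implies 1/3 = 2/3
C or A = 1/6 or 1/2 = 1/2
(B implies not B) iff (C or A) = 2/3 iff 1/2 = 5/6
C iff C = 1/6 iff 1/6 = 1
not (C iff C) = not 1 = 0
not C = not 1/6 = 5/6
not (C iff C) or not C = 0 or 5/6 = 5/6
((B implies not B) iff (C or A)) implies (not (C iff C) or not C) = 5/6 implies 5/6 = 1
((not A or ((C implies A) or not C)) implies (not (A implies C) iff not C)) implies (((B implies not B) iff (C or A)) implies (not (C iff C) or not C)) = 1/2 implies 1 = 1
not A = not 1/2 = 1/2
not A implies A = 1/2 implies 1/2 = 1
A or C = 1/2 or 1/6 = 1/2
B or (A or C) = 2/3 or 1/2 = 2/3
(B or (A or C)) implies C = 2/3 implies 1/6 = 1/2
not ((B or (A or C)) implies C) = not 1/2 = 1/2
(not A implies A) or not ((B or (A or C)) implies C) = 1 or 1/2 = 1
C or A = 1/6 or 1/2 = 1/2
not (C or A) = not 1/2 = 1/2
B iff A = 2/3 iff 1/2 = 5/6
C iff B = 1/6 iff 2/3 = 1/2
(B iff A) implies (C iff B) = 5/6 implies 1/2 = 2/3
not (C or A) or ((B iff A) implies (C iff B)) = 1/2 or 2/3 = 2/3
not (not (C or A) or ((B iff A) implies (C iff B))) = not 2/3 = 1/3
((not A implies A) or not ((B or (A or C)) implies C)) or not (not (C or A) or ((B iff A) implies (C iff B))) = 1 or 1/3 = 1
(((not A or ((C implies A) or not C)) implies (not (A implies C) iff not C)) implies (((B implies not B) iff (C or A)) implies (not (C iff C) or not C))) implies (((not A implies A) or not ((B or (A or C)) implies C)) or not (not (C or A) or ((B iff A) implies (C iff B)))) = 1 implies 1 = 1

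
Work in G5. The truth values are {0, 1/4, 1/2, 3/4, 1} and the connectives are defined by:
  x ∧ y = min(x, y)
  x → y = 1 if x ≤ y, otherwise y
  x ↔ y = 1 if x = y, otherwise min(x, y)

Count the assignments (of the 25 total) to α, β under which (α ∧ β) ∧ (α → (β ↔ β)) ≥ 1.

1

value 1: 1 assignment (counts)
value 3/4: 3 assignments
value 1/2: 5 assignments
value 1/4: 7 assignments
value 0: 9 assignments
So 1 of the 25 assignments meets the threshold.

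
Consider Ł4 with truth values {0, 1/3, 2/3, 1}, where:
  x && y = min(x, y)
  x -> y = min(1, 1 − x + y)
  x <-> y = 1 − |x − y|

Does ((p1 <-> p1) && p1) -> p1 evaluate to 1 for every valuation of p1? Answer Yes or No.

Yes

p1 = 0 ↦ 1
p1 = 1/3 ↦ 1
p1 = 2/3 ↦ 1
p1 = 1 ↦ 1
Every assignment gives a value ≥ 1.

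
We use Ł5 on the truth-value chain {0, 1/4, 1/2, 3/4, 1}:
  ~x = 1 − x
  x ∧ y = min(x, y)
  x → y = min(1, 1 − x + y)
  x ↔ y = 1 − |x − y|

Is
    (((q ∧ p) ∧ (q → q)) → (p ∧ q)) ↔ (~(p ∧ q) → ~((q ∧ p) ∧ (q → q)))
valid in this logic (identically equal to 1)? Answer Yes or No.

Yes

At p = 1, q = 3/4, for instance:
q ∧ p = 3/4 ∧ 1 = 3/4
q → q = 3/4 → 3/4 = 1
(q ∧ p) ∧ (q → q) = 3/4 ∧ 1 = 3/4
p ∧ q = 1 ∧ 3/4 = 3/4
((q ∧ p) ∧ (q → q)) → (p ∧ q) = 3/4 → 3/4 = 1
~(p ∧ q) = ~3/4 = 1/4
~((q ∧ p) ∧ (q → q)) = ~3/4 = 1/4
~(p ∧ q) → ~((q ∧ p) ∧ (q → q)) = 1/4 → 1/4 = 1
(((q ∧ p) ∧ (q → q)) → (p ∧ q)) ↔ (~(p ∧ q) → ~((q ∧ p) ∧ (q → q))) = 1 ↔ 1 = 1
and checking the remaining 24 assignments likewise gives ≥ 1 in every case.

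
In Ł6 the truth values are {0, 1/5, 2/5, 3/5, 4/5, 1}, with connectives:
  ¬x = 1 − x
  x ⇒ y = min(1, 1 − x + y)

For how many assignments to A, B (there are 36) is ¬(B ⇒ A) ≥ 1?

value 1: 1 assignment (counts)
value 4/5: 2 assignments
value 3/5: 3 assignments
value 2/5: 4 assignments
value 1/5: 5 assignments
value 0: 21 assignments
So 1 of the 36 assignments meets the threshold.

1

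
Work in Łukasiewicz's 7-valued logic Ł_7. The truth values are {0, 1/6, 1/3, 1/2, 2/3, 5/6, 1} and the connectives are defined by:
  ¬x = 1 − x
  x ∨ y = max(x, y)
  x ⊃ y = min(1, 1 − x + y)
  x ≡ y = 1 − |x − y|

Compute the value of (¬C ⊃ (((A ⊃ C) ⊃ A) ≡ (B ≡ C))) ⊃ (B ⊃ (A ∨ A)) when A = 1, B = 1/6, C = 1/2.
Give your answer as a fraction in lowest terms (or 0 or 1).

¬C = ¬1/2 = 1/2
A ⊃ C = 1 ⊃ 1/2 = 1/2
(A ⊃ C) ⊃ A = 1/2 ⊃ 1 = 1
B ≡ C = 1/6 ≡ 1/2 = 2/3
((A ⊃ C) ⊃ A) ≡ (B ≡ C) = 1 ≡ 2/3 = 2/3
¬C ⊃ (((A ⊃ C) ⊃ A) ≡ (B ≡ C)) = 1/2 ⊃ 2/3 = 1
A ∨ A = 1 ∨ 1 = 1
B ⊃ (A ∨ A) = 1/6 ⊃ 1 = 1
(¬C ⊃ (((A ⊃ C) ⊃ A) ≡ (B ≡ C))) ⊃ (B ⊃ (A ∨ A)) = 1 ⊃ 1 = 1

1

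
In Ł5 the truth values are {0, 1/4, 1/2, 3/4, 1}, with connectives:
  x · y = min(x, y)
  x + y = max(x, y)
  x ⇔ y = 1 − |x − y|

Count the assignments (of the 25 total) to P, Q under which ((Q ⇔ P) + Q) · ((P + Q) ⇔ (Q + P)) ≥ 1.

value 1: 9 assignments (counts)
value 3/4: 9 assignments
value 1/2: 4 assignments
value 1/4: 2 assignments
value 0: 1 assignment
So 9 of the 25 assignments meet the threshold.

9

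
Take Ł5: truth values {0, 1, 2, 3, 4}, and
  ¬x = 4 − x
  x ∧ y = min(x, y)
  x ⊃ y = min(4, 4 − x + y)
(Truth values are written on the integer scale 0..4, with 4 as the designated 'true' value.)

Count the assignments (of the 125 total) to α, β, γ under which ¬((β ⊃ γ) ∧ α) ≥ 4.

29

value 4: 29 assignments (counts)
value 3: 30 assignments
value 2: 28 assignments
value 1: 23 assignments
value 0: 15 assignments
So 29 of the 125 assignments meet the threshold.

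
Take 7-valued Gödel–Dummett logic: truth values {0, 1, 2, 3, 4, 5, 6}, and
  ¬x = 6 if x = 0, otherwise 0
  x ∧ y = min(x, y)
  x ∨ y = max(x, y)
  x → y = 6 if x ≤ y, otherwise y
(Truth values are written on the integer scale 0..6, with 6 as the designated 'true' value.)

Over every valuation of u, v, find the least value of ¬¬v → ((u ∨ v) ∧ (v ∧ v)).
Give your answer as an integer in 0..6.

Take u = 0, v = 1:
¬v = ¬1 = 0
¬¬v = ¬0 = 6
u ∨ v = 0 ∨ 1 = 1
v ∧ v = 1 ∧ 1 = 1
(u ∨ v) ∧ (v ∧ v) = 1 ∧ 1 = 1
¬¬v → ((u ∨ v) ∧ (v ∧ v)) = 6 → 1 = 1
No assignment yields a value below 1, so this is the minimum.

1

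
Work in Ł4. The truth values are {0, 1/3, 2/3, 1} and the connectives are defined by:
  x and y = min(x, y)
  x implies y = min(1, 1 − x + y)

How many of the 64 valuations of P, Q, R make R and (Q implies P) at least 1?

10

value 1: 10 assignments (counts)
value 2/3: 16 assignments
value 1/3: 19 assignments
value 0: 19 assignments
So 10 of the 64 assignments meet the threshold.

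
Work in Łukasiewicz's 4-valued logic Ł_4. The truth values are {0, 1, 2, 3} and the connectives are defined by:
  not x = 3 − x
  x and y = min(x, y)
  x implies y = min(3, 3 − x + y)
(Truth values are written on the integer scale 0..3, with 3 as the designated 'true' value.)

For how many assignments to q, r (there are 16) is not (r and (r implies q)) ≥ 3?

5

q = 0, r = 0 ↦ 3  ≥
q = 0, r = 1 ↦ 2  <
q = 0, r = 2 ↦ 2  <
q = 0, r = 3 ↦ 3  ≥
q = 1, r = 0 ↦ 3  ≥
q = 1, r = 1 ↦ 2  <
q = 1, r = 2 ↦ 1  <
q = 1, r = 3 ↦ 2  <
q = 2, r = 0 ↦ 3  ≥
q = 2, r = 1 ↦ 2  <
q = 2, r = 2 ↦ 1  <
q = 2, r = 3 ↦ 1  <
q = 3, r = 0 ↦ 3  ≥
q = 3, r = 1 ↦ 2  <
q = 3, r = 2 ↦ 1  <
q = 3, r = 3 ↦ 0  <
So 5 of the 16 assignments meet the threshold.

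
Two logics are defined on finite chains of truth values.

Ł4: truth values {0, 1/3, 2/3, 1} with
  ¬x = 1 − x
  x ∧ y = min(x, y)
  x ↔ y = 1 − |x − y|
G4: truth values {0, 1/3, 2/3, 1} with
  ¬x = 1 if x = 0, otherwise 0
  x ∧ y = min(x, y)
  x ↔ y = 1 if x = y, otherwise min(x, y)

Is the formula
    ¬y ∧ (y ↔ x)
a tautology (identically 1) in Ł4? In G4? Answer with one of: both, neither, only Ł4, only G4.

neither

In Ł4: at x = 0, y = 1/3 the value is 2/3 — not a tautology.
In G4: at x = 0, y = 1/3 the value is 0 — not a tautology.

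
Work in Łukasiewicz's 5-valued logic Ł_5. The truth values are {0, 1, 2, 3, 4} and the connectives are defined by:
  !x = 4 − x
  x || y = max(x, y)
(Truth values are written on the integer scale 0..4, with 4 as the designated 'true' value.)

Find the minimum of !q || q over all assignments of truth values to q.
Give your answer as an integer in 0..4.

Take q = 2:
!q = !2 = 2
!q || q = 2 || 2 = 2
No assignment yields a value below 2, so this is the minimum.

2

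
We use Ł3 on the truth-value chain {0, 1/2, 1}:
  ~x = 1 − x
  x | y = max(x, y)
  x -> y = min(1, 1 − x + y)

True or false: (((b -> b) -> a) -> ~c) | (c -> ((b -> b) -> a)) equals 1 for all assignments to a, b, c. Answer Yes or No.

Counterexample: take a = 1/2, b = 0, c = 1.
b -> b = 0 -> 0 = 1
(b -> b) -> a = 1 -> 1/2 = 1/2
~c = ~1 = 0
((b -> b) -> a) -> ~c = 1/2 -> 0 = 1/2
b -> b = 0 -> 0 = 1
(b -> b) -> a = 1 -> 1/2 = 1/2
c -> ((b -> b) -> a) = 1 -> 1/2 = 1/2
(((b -> b) -> a) -> ~c) | (c -> ((b -> b) -> a)) = 1/2 | 1/2 = 1/2
This gives 1/2 ≠ 1.

No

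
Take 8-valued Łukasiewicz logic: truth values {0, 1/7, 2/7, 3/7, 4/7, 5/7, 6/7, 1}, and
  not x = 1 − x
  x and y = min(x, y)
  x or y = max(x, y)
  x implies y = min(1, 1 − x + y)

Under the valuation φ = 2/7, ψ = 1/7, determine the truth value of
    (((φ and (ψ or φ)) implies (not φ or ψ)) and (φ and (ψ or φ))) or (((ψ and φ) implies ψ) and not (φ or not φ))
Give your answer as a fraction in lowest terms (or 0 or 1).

2/7

ψ or φ = 1/7 or 2/7 = 2/7
φ and (ψ or φ) = 2/7 and 2/7 = 2/7
not φ = not 2/7 = 5/7
not φ or ψ = 5/7 or 1/7 = 5/7
(φ and (ψ or φ)) implies (not φ or ψ) = 2/7 implies 5/7 = 1
ψ or φ = 1/7 or 2/7 = 2/7
φ and (ψ or φ) = 2/7 and 2/7 = 2/7
((φ and (ψ or φ)) implies (not φ or ψ)) and (φ and (ψ or φ)) = 1 and 2/7 = 2/7
ψ and φ = 1/7 and 2/7 = 1/7
(ψ and φ) implies ψ = 1/7 implies 1/7 = 1
not φ = not 2/7 = 5/7
φ or not φ = 2/7 or 5/7 = 5/7
not (φ or not φ) = not 5/7 = 2/7
((ψ and φ) implies ψ) and not (φ or not φ) = 1 and 2/7 = 2/7
(((φ and (ψ or φ)) implies (not φ or ψ)) and (φ and (ψ or φ))) or (((ψ and φ) implies ψ) and not (φ or not φ)) = 2/7 or 2/7 = 2/7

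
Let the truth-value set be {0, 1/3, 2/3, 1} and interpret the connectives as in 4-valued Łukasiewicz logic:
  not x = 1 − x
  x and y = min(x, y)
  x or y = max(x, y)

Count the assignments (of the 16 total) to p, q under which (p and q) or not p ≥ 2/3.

12

p = 0, q = 0 ↦ 1  ≥
p = 0, q = 1/3 ↦ 1  ≥
p = 0, q = 2/3 ↦ 1  ≥
p = 0, q = 1 ↦ 1  ≥
p = 1/3, q = 0 ↦ 2/3  ≥
p = 1/3, q = 1/3 ↦ 2/3  ≥
p = 1/3, q = 2/3 ↦ 2/3  ≥
p = 1/3, q = 1 ↦ 2/3  ≥
p = 2/3, q = 0 ↦ 1/3  <
p = 2/3, q = 1/3 ↦ 1/3  <
p = 2/3, q = 2/3 ↦ 2/3  ≥
p = 2/3, q = 1 ↦ 2/3  ≥
p = 1, q = 0 ↦ 0  <
p = 1, q = 1/3 ↦ 1/3  <
p = 1, q = 2/3 ↦ 2/3  ≥
p = 1, q = 1 ↦ 1  ≥
So 12 of the 16 assignments meet the threshold.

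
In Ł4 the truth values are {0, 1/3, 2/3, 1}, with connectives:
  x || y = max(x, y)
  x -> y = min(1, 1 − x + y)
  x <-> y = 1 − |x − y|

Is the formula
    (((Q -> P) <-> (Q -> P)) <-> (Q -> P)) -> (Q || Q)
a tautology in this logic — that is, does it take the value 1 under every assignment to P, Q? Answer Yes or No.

Counterexample: take P = 0, Q = 0.
Q -> P = 0 -> 0 = 1
Q -> P = 0 -> 0 = 1
(Q -> P) <-> (Q -> P) = 1 <-> 1 = 1
Q -> P = 0 -> 0 = 1
((Q -> P) <-> (Q -> P)) <-> (Q -> P) = 1 <-> 1 = 1
Q || Q = 0 || 0 = 0
(((Q -> P) <-> (Q -> P)) <-> (Q -> P)) -> (Q || Q) = 1 -> 0 = 0
This gives 0 ≠ 1.

No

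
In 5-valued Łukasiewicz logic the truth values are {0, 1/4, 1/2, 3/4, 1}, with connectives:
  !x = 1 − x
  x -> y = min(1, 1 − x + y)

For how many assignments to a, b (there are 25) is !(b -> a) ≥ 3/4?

3

value 1: 1 assignment (counts)
value 3/4: 2 assignments (counts)
value 1/2: 3 assignments
value 1/4: 4 assignments
value 0: 15 assignments
So 3 of the 25 assignments meet the threshold.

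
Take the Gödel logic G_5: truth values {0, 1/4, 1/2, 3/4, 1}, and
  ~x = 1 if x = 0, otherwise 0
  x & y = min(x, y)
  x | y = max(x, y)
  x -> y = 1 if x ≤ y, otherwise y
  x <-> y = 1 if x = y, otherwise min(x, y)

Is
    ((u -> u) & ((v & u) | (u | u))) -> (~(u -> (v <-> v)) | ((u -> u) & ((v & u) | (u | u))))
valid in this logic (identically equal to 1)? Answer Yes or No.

Yes

At u = 3/4, v = 0, for instance:
u -> u = 3/4 -> 3/4 = 1
v & u = 0 & 3/4 = 0
u | u = 3/4 | 3/4 = 3/4
(v & u) | (u | u) = 0 | 3/4 = 3/4
(u -> u) & ((v & u) | (u | u)) = 1 & 3/4 = 3/4
v <-> v = 0 <-> 0 = 1
u -> (v <-> v) = 3/4 -> 1 = 1
~(u -> (v <-> v)) = ~1 = 0
~(u -> (v <-> v)) | ((u -> u) & ((v & u) | (u | u))) = 0 | 3/4 = 3/4
((u -> u) & ((v & u) | (u | u))) -> (~(u -> (v <-> v)) | ((u -> u) & ((v & u) | (u | u)))) = 3/4 -> 3/4 = 1
and checking the remaining 24 assignments likewise gives ≥ 1 in every case.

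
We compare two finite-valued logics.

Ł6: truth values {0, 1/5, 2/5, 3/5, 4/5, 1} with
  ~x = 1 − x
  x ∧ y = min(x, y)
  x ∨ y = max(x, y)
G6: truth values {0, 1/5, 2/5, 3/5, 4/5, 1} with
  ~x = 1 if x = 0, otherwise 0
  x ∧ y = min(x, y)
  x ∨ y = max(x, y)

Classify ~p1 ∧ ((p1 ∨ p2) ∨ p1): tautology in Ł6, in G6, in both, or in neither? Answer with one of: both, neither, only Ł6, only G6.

In Ł6: at p1 = 0, p2 = 0 the value is 0 — not a tautology.
In G6: at p1 = 0, p2 = 0 the value is 0 — not a tautology.

neither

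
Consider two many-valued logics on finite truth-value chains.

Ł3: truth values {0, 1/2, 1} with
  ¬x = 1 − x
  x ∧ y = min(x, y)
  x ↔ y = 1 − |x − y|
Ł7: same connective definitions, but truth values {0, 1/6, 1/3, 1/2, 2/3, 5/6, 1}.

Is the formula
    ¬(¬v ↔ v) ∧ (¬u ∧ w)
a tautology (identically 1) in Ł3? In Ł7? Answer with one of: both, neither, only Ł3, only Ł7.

In Ł3: at u = 0, v = 0, w = 0 the value is 0 — not a tautology.
In Ł7: at u = 0, v = 0, w = 0 the value is 0 — not a tautology.

neither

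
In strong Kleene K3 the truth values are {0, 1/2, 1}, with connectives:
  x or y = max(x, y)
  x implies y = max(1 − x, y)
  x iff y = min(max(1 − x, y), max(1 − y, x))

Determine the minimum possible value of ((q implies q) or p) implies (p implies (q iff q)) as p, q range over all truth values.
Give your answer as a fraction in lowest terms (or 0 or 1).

Take p = 1/2, q = 1/2:
q implies q = 1/2 implies 1/2 = 1/2
(q implies q) or p = 1/2 or 1/2 = 1/2
q iff q = 1/2 iff 1/2 = 1/2
p implies (q iff q) = 1/2 implies 1/2 = 1/2
((q implies q) or p) implies (p implies (q iff q)) = 1/2 implies 1/2 = 1/2
No assignment yields a value below 1/2, so this is the minimum.

1/2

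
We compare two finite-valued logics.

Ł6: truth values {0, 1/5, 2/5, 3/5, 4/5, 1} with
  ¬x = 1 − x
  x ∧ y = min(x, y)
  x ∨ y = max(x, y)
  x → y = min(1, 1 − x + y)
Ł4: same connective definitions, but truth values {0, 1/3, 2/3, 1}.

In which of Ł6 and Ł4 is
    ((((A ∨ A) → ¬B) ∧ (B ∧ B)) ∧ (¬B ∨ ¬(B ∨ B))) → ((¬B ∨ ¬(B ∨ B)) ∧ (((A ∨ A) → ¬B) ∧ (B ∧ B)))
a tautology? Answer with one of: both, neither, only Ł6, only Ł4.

In Ł6: every assignment gives 1 — tautology.
In Ł4: every assignment gives 1 — tautology.

both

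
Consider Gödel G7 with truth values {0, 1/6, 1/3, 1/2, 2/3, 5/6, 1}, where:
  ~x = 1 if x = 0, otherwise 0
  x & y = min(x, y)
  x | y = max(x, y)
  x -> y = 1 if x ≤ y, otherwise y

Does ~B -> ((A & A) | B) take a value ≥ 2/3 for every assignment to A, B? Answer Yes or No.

No

Counterexample: take A = 0, B = 0.
~B = ~0 = 1
A & A = 0 & 0 = 0
(A & A) | B = 0 | 0 = 0
~B -> ((A & A) | B) = 1 -> 0 = 0
This gives 0, which is below 2/3.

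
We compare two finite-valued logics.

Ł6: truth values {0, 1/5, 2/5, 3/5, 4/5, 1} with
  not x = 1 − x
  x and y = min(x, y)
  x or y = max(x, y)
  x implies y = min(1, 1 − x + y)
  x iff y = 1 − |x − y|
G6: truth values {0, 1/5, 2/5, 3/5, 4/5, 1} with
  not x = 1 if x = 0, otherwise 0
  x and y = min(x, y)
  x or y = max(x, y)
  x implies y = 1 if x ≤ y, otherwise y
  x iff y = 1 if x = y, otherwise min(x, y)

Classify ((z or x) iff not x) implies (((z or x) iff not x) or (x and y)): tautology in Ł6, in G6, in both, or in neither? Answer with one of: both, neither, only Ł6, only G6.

In Ł6: every assignment gives 1 — tautology.
In G6: every assignment gives 1 — tautology.

both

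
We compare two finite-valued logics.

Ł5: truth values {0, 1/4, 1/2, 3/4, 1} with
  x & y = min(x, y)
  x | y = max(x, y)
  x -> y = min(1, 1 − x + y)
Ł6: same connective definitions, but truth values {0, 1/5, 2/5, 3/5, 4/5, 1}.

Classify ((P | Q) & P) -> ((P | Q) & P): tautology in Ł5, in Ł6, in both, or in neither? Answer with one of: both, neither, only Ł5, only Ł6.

both

In Ł5: every assignment gives 1 — tautology.
In Ł6: every assignment gives 1 — tautology.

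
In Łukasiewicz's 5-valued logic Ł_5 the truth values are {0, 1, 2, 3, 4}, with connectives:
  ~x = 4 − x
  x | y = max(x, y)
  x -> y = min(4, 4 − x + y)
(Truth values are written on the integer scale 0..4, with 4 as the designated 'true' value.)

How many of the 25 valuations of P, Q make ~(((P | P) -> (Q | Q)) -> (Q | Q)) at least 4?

1

value 4: 1 assignment (counts)
value 3: 3 assignments
value 2: 5 assignments
value 1: 7 assignments
value 0: 9 assignments
So 1 of the 25 assignments meets the threshold.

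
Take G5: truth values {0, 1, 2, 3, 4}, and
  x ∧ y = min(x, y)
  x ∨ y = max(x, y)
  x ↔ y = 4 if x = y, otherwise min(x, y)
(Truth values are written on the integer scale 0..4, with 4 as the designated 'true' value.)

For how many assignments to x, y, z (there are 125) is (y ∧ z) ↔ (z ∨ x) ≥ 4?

35

value 4: 35 assignments (counts)
value 3: 7 assignments
value 2: 16 assignments
value 1: 27 assignments
value 0: 40 assignments
So 35 of the 125 assignments meet the threshold.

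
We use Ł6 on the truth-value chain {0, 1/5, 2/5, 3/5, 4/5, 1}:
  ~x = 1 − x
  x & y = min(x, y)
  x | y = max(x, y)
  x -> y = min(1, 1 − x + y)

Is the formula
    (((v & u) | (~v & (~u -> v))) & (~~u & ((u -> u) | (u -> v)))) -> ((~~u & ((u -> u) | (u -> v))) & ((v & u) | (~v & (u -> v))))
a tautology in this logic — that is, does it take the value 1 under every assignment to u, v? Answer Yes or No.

Counterexample: take u = 3/5, v = 0.
v & u = 0 & 3/5 = 0
~v = ~0 = 1
~u = ~3/5 = 2/5
~u -> v = 2/5 -> 0 = 3/5
~v & (~u -> v) = 1 & 3/5 = 3/5
(v & u) | (~v & (~u -> v)) = 0 | 3/5 = 3/5
~u = ~3/5 = 2/5
~~u = ~2/5 = 3/5
u -> u = 3/5 -> 3/5 = 1
u -> v = 3/5 -> 0 = 2/5
(u -> u) | (u -> v) = 1 | 2/5 = 1
~~u & ((u -> u) | (u -> v)) = 3/5 & 1 = 3/5
((v & u) | (~v & (~u -> v))) & (~~u & ((u -> u) | (u -> v))) = 3/5 & 3/5 = 3/5
~u = ~3/5 = 2/5
~~u = ~2/5 = 3/5
u -> u = 3/5 -> 3/5 = 1
u -> v = 3/5 -> 0 = 2/5
(u -> u) | (u -> v) = 1 | 2/5 = 1
~~u & ((u -> u) | (u -> v)) = 3/5 & 1 = 3/5
v & u = 0 & 3/5 = 0
~v = ~0 = 1
u -> v = 3/5 -> 0 = 2/5
~v & (u -> v) = 1 & 2/5 = 2/5
(v & u) | (~v & (u -> v)) = 0 | 2/5 = 2/5
(~~u & ((u -> u) | (u -> v))) & ((v & u) | (~v & (u -> v))) = 3/5 & 2/5 = 2/5
(((v & u) | (~v & (~u -> v))) & (~~u & ((u -> u) | (u -> v)))) -> ((~~u & ((u -> u) | (u -> v))) & ((v & u) | (~v & (u -> v)))) = 3/5 -> 2/5 = 4/5
This gives 4/5 ≠ 1.

No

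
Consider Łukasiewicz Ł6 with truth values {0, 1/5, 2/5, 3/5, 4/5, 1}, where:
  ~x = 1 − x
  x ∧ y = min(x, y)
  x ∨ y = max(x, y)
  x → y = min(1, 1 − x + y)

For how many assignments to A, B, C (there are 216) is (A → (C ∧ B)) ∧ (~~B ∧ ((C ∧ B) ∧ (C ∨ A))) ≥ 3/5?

54

value 1: 6 assignments (counts)
value 4/5: 18 assignments (counts)
value 3/5: 30 assignments (counts)
value 2/5: 42 assignments
value 1/5: 54 assignments
value 0: 66 assignments
So 54 of the 216 assignments meet the threshold.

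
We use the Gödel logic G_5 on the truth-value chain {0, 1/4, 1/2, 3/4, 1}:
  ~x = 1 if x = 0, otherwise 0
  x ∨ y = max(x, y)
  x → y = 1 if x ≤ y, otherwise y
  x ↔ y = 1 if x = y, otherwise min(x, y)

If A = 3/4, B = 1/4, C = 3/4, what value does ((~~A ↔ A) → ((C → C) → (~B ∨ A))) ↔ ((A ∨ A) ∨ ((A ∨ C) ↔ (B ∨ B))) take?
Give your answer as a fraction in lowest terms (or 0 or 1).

~A = ~3/4 = 0
~~A = ~0 = 1
~~A ↔ A = 1 ↔ 3/4 = 3/4
C → C = 3/4 → 3/4 = 1
~B = ~1/4 = 0
~B ∨ A = 0 ∨ 3/4 = 3/4
(C → C) → (~B ∨ A) = 1 → 3/4 = 3/4
(~~A ↔ A) → ((C → C) → (~B ∨ A)) = 3/4 → 3/4 = 1
A ∨ A = 3/4 ∨ 3/4 = 3/4
A ∨ C = 3/4 ∨ 3/4 = 3/4
B ∨ B = 1/4 ∨ 1/4 = 1/4
(A ∨ C) ↔ (B ∨ B) = 3/4 ↔ 1/4 = 1/4
(A ∨ A) ∨ ((A ∨ C) ↔ (B ∨ B)) = 3/4 ∨ 1/4 = 3/4
((~~A ↔ A) → ((C → C) → (~B ∨ A))) ↔ ((A ∨ A) ∨ ((A ∨ C) ↔ (B ∨ B))) = 1 ↔ 3/4 = 3/4

3/4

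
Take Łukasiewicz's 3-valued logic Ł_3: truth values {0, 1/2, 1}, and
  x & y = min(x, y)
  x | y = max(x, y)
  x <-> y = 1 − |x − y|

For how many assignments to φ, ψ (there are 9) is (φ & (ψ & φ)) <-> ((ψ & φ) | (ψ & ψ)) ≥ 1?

φ = 0, ψ = 0 ↦ 1  ≥
φ = 0, ψ = 1/2 ↦ 1/2  <
φ = 0, ψ = 1 ↦ 0  <
φ = 1/2, ψ = 0 ↦ 1  ≥
φ = 1/2, ψ = 1/2 ↦ 1  ≥
φ = 1/2, ψ = 1 ↦ 1/2  <
φ = 1, ψ = 0 ↦ 1  ≥
φ = 1, ψ = 1/2 ↦ 1  ≥
φ = 1, ψ = 1 ↦ 1  ≥
So 6 of the 9 assignments meet the threshold.

6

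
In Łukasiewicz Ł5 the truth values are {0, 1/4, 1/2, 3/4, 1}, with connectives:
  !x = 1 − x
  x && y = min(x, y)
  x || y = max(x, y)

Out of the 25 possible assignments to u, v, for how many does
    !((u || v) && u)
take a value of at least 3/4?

10

value 1: 5 assignments (counts)
value 3/4: 5 assignments (counts)
value 1/2: 5 assignments
value 1/4: 5 assignments
value 0: 5 assignments
So 10 of the 25 assignments meet the threshold.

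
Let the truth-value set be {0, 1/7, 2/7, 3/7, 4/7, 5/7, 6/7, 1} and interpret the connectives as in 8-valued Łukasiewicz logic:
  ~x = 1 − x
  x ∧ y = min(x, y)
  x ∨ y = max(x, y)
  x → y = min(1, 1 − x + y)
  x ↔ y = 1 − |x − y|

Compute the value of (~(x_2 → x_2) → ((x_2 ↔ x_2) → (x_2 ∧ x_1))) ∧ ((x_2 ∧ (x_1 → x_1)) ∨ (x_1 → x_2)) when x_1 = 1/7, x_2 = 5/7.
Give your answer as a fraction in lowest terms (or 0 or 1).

x_2 → x_2 = 5/7 → 5/7 = 1
~(x_2 → x_2) = ~1 = 0
x_2 ↔ x_2 = 5/7 ↔ 5/7 = 1
x_2 ∧ x_1 = 5/7 ∧ 1/7 = 1/7
(x_2 ↔ x_2) → (x_2 ∧ x_1) = 1 → 1/7 = 1/7
~(x_2 → x_2) → ((x_2 ↔ x_2) → (x_2 ∧ x_1)) = 0 → 1/7 = 1
x_1 → x_1 = 1/7 → 1/7 = 1
x_2 ∧ (x_1 → x_1) = 5/7 ∧ 1 = 5/7
x_1 → x_2 = 1/7 → 5/7 = 1
(x_2 ∧ (x_1 → x_1)) ∨ (x_1 → x_2) = 5/7 ∨ 1 = 1
(~(x_2 → x_2) → ((x_2 ↔ x_2) → (x_2 ∧ x_1))) ∧ ((x_2 ∧ (x_1 → x_1)) ∨ (x_1 → x_2)) = 1 ∧ 1 = 1

1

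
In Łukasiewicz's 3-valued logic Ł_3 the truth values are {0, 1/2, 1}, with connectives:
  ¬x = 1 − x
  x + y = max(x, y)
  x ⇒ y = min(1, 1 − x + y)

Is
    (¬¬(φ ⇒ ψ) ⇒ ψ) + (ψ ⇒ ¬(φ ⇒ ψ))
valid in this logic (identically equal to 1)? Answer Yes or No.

Counterexample: take φ = 0, ψ = 1/2.
φ ⇒ ψ = 0 ⇒ 1/2 = 1
¬(φ ⇒ ψ) = ¬1 = 0
¬¬(φ ⇒ ψ) = ¬0 = 1
¬¬(φ ⇒ ψ) ⇒ ψ = 1 ⇒ 1/2 = 1/2
φ ⇒ ψ = 0 ⇒ 1/2 = 1
¬(φ ⇒ ψ) = ¬1 = 0
ψ ⇒ ¬(φ ⇒ ψ) = 1/2 ⇒ 0 = 1/2
(¬¬(φ ⇒ ψ) ⇒ ψ) + (ψ ⇒ ¬(φ ⇒ ψ)) = 1/2 + 1/2 = 1/2
This gives 1/2 ≠ 1.

No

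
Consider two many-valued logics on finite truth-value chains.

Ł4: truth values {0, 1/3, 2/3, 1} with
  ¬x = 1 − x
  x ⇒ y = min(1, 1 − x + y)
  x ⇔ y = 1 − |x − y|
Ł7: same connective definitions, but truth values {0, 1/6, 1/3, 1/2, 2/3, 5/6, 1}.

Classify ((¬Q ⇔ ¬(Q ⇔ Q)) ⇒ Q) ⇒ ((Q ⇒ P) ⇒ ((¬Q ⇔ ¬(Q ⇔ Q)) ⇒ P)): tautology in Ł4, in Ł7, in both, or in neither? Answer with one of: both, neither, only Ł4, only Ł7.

In Ł4: every assignment gives 1 — tautology.
In Ł7: every assignment gives 1 — tautology.

both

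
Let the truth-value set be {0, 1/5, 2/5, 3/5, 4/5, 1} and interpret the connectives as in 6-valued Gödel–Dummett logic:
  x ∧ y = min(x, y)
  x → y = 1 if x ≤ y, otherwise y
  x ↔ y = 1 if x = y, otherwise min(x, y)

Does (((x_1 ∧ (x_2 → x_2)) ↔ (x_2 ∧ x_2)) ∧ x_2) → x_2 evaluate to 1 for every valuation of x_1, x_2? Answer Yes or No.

At x_1 = 1, x_2 = 1/5, for instance:
x_2 → x_2 = 1/5 → 1/5 = 1
x_1 ∧ (x_2 → x_2) = 1 ∧ 1 = 1
x_2 ∧ x_2 = 1/5 ∧ 1/5 = 1/5
(x_1 ∧ (x_2 → x_2)) ↔ (x_2 ∧ x_2) = 1 ↔ 1/5 = 1/5
((x_1 ∧ (x_2 → x_2)) ↔ (x_2 ∧ x_2)) ∧ x_2 = 1/5 ∧ 1/5 = 1/5
(((x_1 ∧ (x_2 → x_2)) ↔ (x_2 ∧ x_2)) ∧ x_2) → x_2 = 1/5 → 1/5 = 1
and checking the remaining 35 assignments likewise gives ≥ 1 in every case.

Yes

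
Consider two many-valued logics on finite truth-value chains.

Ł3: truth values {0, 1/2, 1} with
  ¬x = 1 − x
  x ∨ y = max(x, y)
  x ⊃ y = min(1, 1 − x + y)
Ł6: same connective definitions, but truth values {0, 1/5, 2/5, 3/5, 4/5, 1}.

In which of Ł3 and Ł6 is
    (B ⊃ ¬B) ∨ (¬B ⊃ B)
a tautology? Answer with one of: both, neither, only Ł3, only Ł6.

In Ł3: every assignment gives 1 — tautology.
In Ł6: every assignment gives 1 — tautology.

both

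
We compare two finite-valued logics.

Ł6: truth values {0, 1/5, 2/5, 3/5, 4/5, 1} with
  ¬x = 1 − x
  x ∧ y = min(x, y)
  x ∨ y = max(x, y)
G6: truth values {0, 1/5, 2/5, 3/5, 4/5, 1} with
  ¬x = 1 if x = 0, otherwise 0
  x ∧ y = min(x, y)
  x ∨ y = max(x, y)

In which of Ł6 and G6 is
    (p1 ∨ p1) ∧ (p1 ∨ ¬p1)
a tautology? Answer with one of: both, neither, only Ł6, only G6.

neither

In Ł6: at p1 = 0 the value is 0 — not a tautology.
In G6: at p1 = 0 the value is 0 — not a tautology.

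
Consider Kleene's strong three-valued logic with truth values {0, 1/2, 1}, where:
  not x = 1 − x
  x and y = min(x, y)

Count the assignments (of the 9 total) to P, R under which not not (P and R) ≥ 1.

1

P = 0, R = 0 ↦ 0  <
P = 0, R = 1/2 ↦ 0  <
P = 0, R = 1 ↦ 0  <
P = 1/2, R = 0 ↦ 0  <
P = 1/2, R = 1/2 ↦ 1/2  <
P = 1/2, R = 1 ↦ 1/2  <
P = 1, R = 0 ↦ 0  <
P = 1, R = 1/2 ↦ 1/2  <
P = 1, R = 1 ↦ 1  ≥
So 1 of the 9 assignments meets the threshold.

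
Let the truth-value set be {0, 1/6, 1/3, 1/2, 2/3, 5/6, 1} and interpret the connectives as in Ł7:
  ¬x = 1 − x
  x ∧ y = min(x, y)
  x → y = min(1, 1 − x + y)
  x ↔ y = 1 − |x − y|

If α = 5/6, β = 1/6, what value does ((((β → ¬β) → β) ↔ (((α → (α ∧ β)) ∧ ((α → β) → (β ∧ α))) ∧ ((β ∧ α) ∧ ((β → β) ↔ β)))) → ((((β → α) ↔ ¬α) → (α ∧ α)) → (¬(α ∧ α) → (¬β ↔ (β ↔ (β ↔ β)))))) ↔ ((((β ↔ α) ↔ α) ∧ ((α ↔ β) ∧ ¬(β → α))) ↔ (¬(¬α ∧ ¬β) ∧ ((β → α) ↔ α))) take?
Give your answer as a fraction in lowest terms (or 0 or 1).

1/6

¬β = ¬1/6 = 5/6
β → ¬β = 1/6 → 5/6 = 1
(β → ¬β) → β = 1 → 1/6 = 1/6
α ∧ β = 5/6 ∧ 1/6 = 1/6
α → (α ∧ β) = 5/6 → 1/6 = 1/3
α → β = 5/6 → 1/6 = 1/3
β ∧ α = 1/6 ∧ 5/6 = 1/6
(α → β) → (β ∧ α) = 1/3 → 1/6 = 5/6
(α → (α ∧ β)) ∧ ((α → β) → (β ∧ α)) = 1/3 ∧ 5/6 = 1/3
β ∧ α = 1/6 ∧ 5/6 = 1/6
β → β = 1/6 → 1/6 = 1
(β → β) ↔ β = 1 ↔ 1/6 = 1/6
(β ∧ α) ∧ ((β → β) ↔ β) = 1/6 ∧ 1/6 = 1/6
((α → (α ∧ β)) ∧ ((α → β) → (β ∧ α))) ∧ ((β ∧ α) ∧ ((β → β) ↔ β)) = 1/3 ∧ 1/6 = 1/6
((β → ¬β) → β) ↔ (((α → (α ∧ β)) ∧ ((α → β) → (β ∧ α))) ∧ ((β ∧ α) ∧ ((β → β) ↔ β))) = 1/6 ↔ 1/6 = 1
β → α = 1/6 → 5/6 = 1
¬α = ¬5/6 = 1/6
(β → α) ↔ ¬α = 1 ↔ 1/6 = 1/6
α ∧ α = 5/6 ∧ 5/6 = 5/6
((β → α) ↔ ¬α) → (α ∧ α) = 1/6 → 5/6 = 1
α ∧ α = 5/6 ∧ 5/6 = 5/6
¬(α ∧ α) = ¬5/6 = 1/6
¬β = ¬1/6 = 5/6
β ↔ β = 1/6 ↔ 1/6 = 1
β ↔ (β ↔ β) = 1/6 ↔ 1 = 1/6
¬β ↔ (β ↔ (β ↔ β)) = 5/6 ↔ 1/6 = 1/3
¬(α ∧ α) → (¬β ↔ (β ↔ (β ↔ β))) = 1/6 → 1/3 = 1
(((β → α) ↔ ¬α) → (α ∧ α)) → (¬(α ∧ α) → (¬β ↔ (β ↔ (β ↔ β)))) = 1 → 1 = 1
(((β → ¬β) → β) ↔ (((α → (α ∧ β)) ∧ ((α → β) → (β ∧ α))) ∧ ((β ∧ α) ∧ ((β → β) ↔ β)))) → ((((β → α) ↔ ¬α) → (α ∧ α)) → (¬(α ∧ α) → (¬β ↔ (β ↔ (β ↔ β))))) = 1 → 1 = 1
β ↔ α = 1/6 ↔ 5/6 = 1/3
(β ↔ α) ↔ α = 1/3 ↔ 5/6 = 1/2
α ↔ β = 5/6 ↔ 1/6 = 1/3
β → α = 1/6 → 5/6 = 1
¬(β → α) = ¬1 = 0
(α ↔ β) ∧ ¬(β → α) = 1/3 ∧ 0 = 0
((β ↔ α) ↔ α) ∧ ((α ↔ β) ∧ ¬(β → α)) = 1/2 ∧ 0 = 0
¬α = ¬5/6 = 1/6
¬β = ¬1/6 = 5/6
¬α ∧ ¬β = 1/6 ∧ 5/6 = 1/6
¬(¬α ∧ ¬β) = ¬1/6 = 5/6
β → α = 1/6 → 5/6 = 1
(β → α) ↔ α = 1 ↔ 5/6 = 5/6
¬(¬α ∧ ¬β) ∧ ((β → α) ↔ α) = 5/6 ∧ 5/6 = 5/6
(((β ↔ α) ↔ α) ∧ ((α ↔ β) ∧ ¬(β → α))) ↔ (¬(¬α ∧ ¬β) ∧ ((β → α) ↔ α)) = 0 ↔ 5/6 = 1/6
((((β → ¬β) → β) ↔ (((α → (α ∧ β)) ∧ ((α → β) → (β ∧ α))) ∧ ((β ∧ α) ∧ ((β → β) ↔ β)))) → ((((β → α) ↔ ¬α) → (α ∧ α)) → (¬(α ∧ α) → (¬β ↔ (β ↔ (β ↔ β)))))) ↔ ((((β ↔ α) ↔ α) ∧ ((α ↔ β) ∧ ¬(β → α))) ↔ (¬(¬α ∧ ¬β) ∧ ((β → α) ↔ α))) = 1 ↔ 1/6 = 1/6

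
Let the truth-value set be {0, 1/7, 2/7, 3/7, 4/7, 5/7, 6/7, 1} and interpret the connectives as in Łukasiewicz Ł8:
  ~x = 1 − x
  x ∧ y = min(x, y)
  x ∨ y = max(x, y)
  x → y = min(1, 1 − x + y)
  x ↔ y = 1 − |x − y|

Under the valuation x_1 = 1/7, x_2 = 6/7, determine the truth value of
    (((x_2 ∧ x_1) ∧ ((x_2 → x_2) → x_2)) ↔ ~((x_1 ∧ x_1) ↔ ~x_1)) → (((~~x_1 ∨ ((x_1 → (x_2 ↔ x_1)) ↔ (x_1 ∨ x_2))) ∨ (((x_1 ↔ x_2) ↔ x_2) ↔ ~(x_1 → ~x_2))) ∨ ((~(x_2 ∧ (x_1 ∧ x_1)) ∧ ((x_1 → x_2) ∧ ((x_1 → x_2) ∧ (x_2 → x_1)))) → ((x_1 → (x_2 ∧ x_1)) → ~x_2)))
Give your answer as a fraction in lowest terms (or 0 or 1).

x_2 ∧ x_1 = 6/7 ∧ 1/7 = 1/7
x_2 → x_2 = 6/7 → 6/7 = 1
(x_2 → x_2) → x_2 = 1 → 6/7 = 6/7
(x_2 ∧ x_1) ∧ ((x_2 → x_2) → x_2) = 1/7 ∧ 6/7 = 1/7
x_1 ∧ x_1 = 1/7 ∧ 1/7 = 1/7
~x_1 = ~1/7 = 6/7
(x_1 ∧ x_1) ↔ ~x_1 = 1/7 ↔ 6/7 = 2/7
~((x_1 ∧ x_1) ↔ ~x_1) = ~2/7 = 5/7
((x_2 ∧ x_1) ∧ ((x_2 → x_2) → x_2)) ↔ ~((x_1 ∧ x_1) ↔ ~x_1) = 1/7 ↔ 5/7 = 3/7
~x_1 = ~1/7 = 6/7
~~x_1 = ~6/7 = 1/7
x_2 ↔ x_1 = 6/7 ↔ 1/7 = 2/7
x_1 → (x_2 ↔ x_1) = 1/7 → 2/7 = 1
x_1 ∨ x_2 = 1/7 ∨ 6/7 = 6/7
(x_1 → (x_2 ↔ x_1)) ↔ (x_1 ∨ x_2) = 1 ↔ 6/7 = 6/7
~~x_1 ∨ ((x_1 → (x_2 ↔ x_1)) ↔ (x_1 ∨ x_2)) = 1/7 ∨ 6/7 = 6/7
x_1 ↔ x_2 = 1/7 ↔ 6/7 = 2/7
(x_1 ↔ x_2) ↔ x_2 = 2/7 ↔ 6/7 = 3/7
~x_2 = ~6/7 = 1/7
x_1 → ~x_2 = 1/7 → 1/7 = 1
~(x_1 → ~x_2) = ~1 = 0
((x_1 ↔ x_2) ↔ x_2) ↔ ~(x_1 → ~x_2) = 3/7 ↔ 0 = 4/7
(~~x_1 ∨ ((x_1 → (x_2 ↔ x_1)) ↔ (x_1 ∨ x_2))) ∨ (((x_1 ↔ x_2) ↔ x_2) ↔ ~(x_1 → ~x_2)) = 6/7 ∨ 4/7 = 6/7
x_1 ∧ x_1 = 1/7 ∧ 1/7 = 1/7
x_2 ∧ (x_1 ∧ x_1) = 6/7 ∧ 1/7 = 1/7
~(x_2 ∧ (x_1 ∧ x_1)) = ~1/7 = 6/7
x_1 → x_2 = 1/7 → 6/7 = 1
x_1 → x_2 = 1/7 → 6/7 = 1
x_2 → x_1 = 6/7 → 1/7 = 2/7
(x_1 → x_2) ∧ (x_2 → x_1) = 1 ∧ 2/7 = 2/7
(x_1 → x_2) ∧ ((x_1 → x_2) ∧ (x_2 → x_1)) = 1 ∧ 2/7 = 2/7
~(x_2 ∧ (x_1 ∧ x_1)) ∧ ((x_1 → x_2) ∧ ((x_1 → x_2) ∧ (x_2 → x_1))) = 6/7 ∧ 2/7 = 2/7
x_2 ∧ x_1 = 6/7 ∧ 1/7 = 1/7
x_1 → (x_2 ∧ x_1) = 1/7 → 1/7 = 1
~x_2 = ~6/7 = 1/7
(x_1 → (x_2 ∧ x_1)) → ~x_2 = 1 → 1/7 = 1/7
(~(x_2 ∧ (x_1 ∧ x_1)) ∧ ((x_1 → x_2) ∧ ((x_1 → x_2) ∧ (x_2 → x_1)))) → ((x_1 → (x_2 ∧ x_1)) → ~x_2) = 2/7 → 1/7 = 6/7
((~~x_1 ∨ ((x_1 → (x_2 ↔ x_1)) ↔ (x_1 ∨ x_2))) ∨ (((x_1 ↔ x_2) ↔ x_2) ↔ ~(x_1 → ~x_2))) ∨ ((~(x_2 ∧ (x_1 ∧ x_1)) ∧ ((x_1 → x_2) ∧ ((x_1 → x_2) ∧ (x_2 → x_1)))) → ((x_1 → (x_2 ∧ x_1)) → ~x_2)) = 6/7 ∨ 6/7 = 6/7
(((x_2 ∧ x_1) ∧ ((x_2 → x_2) → x_2)) ↔ ~((x_1 ∧ x_1) ↔ ~x_1)) → (((~~x_1 ∨ ((x_1 → (x_2 ↔ x_1)) ↔ (x_1 ∨ x_2))) ∨ (((x_1 ↔ x_2) ↔ x_2) ↔ ~(x_1 → ~x_2))) ∨ ((~(x_2 ∧ (x_1 ∧ x_1)) ∧ ((x_1 → x_2) ∧ ((x_1 → x_2) ∧ (x_2 → x_1)))) → ((x_1 → (x_2 ∧ x_1)) → ~x_2))) = 3/7 → 6/7 = 1

1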